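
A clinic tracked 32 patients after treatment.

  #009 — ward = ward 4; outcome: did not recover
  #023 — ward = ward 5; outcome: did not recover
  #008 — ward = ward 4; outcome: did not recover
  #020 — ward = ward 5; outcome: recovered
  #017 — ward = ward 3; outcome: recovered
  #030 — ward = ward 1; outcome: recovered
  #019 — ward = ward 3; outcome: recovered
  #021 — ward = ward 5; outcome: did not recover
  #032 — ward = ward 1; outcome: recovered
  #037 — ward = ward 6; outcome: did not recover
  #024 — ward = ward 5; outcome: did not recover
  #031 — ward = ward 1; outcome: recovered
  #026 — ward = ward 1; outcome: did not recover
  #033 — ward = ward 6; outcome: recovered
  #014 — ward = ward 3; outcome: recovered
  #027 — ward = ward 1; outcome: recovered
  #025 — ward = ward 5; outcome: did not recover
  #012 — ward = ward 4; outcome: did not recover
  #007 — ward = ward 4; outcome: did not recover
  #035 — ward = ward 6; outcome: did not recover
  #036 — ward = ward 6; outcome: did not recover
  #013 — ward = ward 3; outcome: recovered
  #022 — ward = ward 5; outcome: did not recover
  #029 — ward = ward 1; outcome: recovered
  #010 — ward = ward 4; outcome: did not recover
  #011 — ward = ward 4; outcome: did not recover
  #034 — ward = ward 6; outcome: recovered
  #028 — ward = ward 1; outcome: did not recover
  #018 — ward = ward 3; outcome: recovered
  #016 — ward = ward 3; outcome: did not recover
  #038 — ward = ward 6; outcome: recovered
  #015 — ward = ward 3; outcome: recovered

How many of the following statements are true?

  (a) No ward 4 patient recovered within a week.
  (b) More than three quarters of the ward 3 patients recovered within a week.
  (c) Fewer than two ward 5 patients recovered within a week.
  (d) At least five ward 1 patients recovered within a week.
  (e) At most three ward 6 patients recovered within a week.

5

(a) ward 4: |A| = 6, |A ∩ B| = 0; needs A ∩ B = ∅ (|A ∩ B| = 0) — true.
(b) ward 3: |A| = 7, |A ∩ B| = 6; needs |A ∩ B| / |A| > 3/4 — true.
(c) ward 5: |A| = 6, |A ∩ B| = 1; needs |A ∩ B| < 2 — true.
(d) ward 1: |A| = 7, |A ∩ B| = 5; needs |A ∩ B| ≥ 5 — true.
(e) ward 6: |A| = 6, |A ∩ B| = 3; needs |A ∩ B| ≤ 3 — true.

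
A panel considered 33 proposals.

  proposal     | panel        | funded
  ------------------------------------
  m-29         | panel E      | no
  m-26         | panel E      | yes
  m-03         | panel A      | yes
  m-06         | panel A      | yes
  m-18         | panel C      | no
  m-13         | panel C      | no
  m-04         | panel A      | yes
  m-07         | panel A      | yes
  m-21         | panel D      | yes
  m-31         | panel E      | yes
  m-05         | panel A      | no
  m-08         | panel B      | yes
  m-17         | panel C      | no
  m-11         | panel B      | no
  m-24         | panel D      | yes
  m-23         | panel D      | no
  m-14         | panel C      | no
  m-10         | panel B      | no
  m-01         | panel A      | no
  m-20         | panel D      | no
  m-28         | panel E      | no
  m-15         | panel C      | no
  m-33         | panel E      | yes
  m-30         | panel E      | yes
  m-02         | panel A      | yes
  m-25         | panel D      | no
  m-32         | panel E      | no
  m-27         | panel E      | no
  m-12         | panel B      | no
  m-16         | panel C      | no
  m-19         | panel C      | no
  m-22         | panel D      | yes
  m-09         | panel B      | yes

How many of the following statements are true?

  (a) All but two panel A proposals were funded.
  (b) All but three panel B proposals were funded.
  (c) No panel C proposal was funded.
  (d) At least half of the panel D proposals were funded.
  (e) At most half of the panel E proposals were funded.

(a) panel A: |A| = 7, |A ∩ B| = 5; needs |A ∖ B| = 2 — true.
(b) panel B: |A| = 5, |A ∩ B| = 2; needs |A ∖ B| = 3 — true.
(c) panel C: |A| = 7, |A ∩ B| = 0; needs A ∩ B = ∅ (|A ∩ B| = 0) — true.
(d) panel D: |A| = 6, |A ∩ B| = 3; needs |A ∩ B| ≥ |A ∖ B| — true.
(e) panel E: |A| = 8, |A ∩ B| = 4; needs |A ∩ B| ≤ |A ∖ B| — true.

5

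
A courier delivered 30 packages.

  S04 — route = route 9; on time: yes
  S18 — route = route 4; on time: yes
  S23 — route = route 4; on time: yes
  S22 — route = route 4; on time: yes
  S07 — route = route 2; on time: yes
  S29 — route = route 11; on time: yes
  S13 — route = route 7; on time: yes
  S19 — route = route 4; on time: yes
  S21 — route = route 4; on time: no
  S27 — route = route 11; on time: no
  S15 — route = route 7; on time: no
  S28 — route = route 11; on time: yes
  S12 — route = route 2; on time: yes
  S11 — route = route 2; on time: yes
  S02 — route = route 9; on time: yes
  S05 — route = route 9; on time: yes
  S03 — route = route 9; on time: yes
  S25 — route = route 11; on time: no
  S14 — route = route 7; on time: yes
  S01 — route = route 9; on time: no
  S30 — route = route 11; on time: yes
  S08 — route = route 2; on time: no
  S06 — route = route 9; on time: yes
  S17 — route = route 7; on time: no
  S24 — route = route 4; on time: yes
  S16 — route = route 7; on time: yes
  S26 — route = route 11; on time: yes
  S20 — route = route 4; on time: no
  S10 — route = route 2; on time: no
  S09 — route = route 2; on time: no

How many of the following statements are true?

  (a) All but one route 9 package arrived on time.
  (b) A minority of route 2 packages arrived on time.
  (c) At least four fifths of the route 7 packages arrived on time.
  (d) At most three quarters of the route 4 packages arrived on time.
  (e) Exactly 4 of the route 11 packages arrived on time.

(a) route 9: |A| = 6, |A ∩ B| = 5; needs |A ∖ B| = 1 — true.
(b) route 2: |A| = 6, |A ∩ B| = 3; needs |A ∩ B| < |A ∖ B| — false.
(c) route 7: |A| = 5, |A ∩ B| = 3; needs |A ∩ B| / |A| ≥ 4/5 — false.
(d) route 4: |A| = 7, |A ∩ B| = 5; needs |A ∩ B| / |A| ≤ 3/4 — true.
(e) route 11: |A| = 6, |A ∩ B| = 4; needs |A ∩ B| = 4 — true.

3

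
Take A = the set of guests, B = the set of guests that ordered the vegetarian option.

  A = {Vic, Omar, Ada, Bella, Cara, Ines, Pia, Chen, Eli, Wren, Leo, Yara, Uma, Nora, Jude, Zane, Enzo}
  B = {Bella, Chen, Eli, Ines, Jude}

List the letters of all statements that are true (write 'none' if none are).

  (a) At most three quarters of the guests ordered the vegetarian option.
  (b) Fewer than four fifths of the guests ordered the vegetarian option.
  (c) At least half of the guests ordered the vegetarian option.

|A| = 17, |A ∩ B| = 5, |A ∖ B| = 12.
(a) |A ∩ B| / |A| ≤ 3/4: holds.
(b) |A ∩ B| / |A| < 4/5: holds.
(c) |A ∩ B| ≥ |A ∖ B|: fails.

(a), (b)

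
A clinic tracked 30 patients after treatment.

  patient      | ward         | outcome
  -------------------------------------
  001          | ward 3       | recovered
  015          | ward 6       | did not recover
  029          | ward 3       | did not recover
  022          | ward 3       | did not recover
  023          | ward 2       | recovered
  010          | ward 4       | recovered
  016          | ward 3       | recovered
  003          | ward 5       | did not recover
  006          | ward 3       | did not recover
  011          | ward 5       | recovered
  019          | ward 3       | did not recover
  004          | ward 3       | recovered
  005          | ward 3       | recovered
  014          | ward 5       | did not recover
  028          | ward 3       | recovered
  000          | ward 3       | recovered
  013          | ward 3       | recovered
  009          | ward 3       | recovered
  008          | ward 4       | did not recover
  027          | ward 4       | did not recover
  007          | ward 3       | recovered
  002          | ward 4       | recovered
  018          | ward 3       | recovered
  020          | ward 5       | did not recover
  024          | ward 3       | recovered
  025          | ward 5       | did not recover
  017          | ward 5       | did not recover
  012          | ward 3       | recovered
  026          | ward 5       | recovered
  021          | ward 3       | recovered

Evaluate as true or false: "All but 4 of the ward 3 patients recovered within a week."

The determiner here denotes the relation: |A ∖ B| = 4.
|A| = 17, |A ∩ B| = 13, |A ∖ B| = 4.
|A ∖ B| = 4, so the statement is true.

True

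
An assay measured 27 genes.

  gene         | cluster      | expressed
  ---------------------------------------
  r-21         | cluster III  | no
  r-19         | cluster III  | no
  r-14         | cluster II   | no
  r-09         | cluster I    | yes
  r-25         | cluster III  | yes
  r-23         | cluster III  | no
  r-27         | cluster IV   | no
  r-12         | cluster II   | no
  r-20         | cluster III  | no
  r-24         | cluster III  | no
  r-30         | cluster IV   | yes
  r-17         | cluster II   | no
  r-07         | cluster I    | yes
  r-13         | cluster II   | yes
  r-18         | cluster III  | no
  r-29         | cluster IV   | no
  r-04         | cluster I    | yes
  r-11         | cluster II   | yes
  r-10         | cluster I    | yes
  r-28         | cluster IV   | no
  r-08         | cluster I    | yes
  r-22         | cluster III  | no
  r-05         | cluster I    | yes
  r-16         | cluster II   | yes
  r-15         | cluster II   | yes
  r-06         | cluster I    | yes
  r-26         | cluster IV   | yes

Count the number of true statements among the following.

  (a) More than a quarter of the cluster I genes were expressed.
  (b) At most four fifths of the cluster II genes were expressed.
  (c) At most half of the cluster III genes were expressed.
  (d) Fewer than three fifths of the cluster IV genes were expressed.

4

(a) cluster I: |A| = 7, |A ∩ B| = 7; needs |A ∩ B| / |A| > 1/4 — true.
(b) cluster II: |A| = 7, |A ∩ B| = 4; needs |A ∩ B| / |A| ≤ 4/5 — true.
(c) cluster III: |A| = 8, |A ∩ B| = 1; needs |A ∩ B| ≤ |A ∖ B| — true.
(d) cluster IV: |A| = 5, |A ∩ B| = 2; needs |A ∩ B| / |A| < 3/5 — true.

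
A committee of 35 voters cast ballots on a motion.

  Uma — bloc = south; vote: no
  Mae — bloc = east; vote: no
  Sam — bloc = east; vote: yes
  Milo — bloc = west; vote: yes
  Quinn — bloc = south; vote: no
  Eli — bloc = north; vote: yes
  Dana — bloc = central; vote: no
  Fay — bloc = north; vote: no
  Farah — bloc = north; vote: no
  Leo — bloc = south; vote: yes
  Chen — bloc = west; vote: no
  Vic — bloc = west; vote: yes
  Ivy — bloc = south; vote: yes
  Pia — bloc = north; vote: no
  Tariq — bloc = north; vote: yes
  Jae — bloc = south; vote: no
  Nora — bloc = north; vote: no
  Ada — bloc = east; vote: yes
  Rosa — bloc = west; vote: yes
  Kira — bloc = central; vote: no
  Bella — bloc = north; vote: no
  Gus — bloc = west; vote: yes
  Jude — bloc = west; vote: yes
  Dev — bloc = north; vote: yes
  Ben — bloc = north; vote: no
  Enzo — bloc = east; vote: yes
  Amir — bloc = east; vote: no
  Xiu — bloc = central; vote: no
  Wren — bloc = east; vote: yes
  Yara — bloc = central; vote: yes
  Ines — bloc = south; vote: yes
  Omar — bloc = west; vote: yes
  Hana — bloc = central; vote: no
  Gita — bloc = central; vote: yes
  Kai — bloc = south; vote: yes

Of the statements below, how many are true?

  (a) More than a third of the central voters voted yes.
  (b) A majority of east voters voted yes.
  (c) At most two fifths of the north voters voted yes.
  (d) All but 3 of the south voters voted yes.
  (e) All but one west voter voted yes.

4

(a) central: |A| = 6, |A ∩ B| = 2; needs |A ∩ B| / |A| > 1/3 — false.
(b) east: |A| = 6, |A ∩ B| = 4; needs |A ∩ B| > |A ∖ B| — true.
(c) north: |A| = 9, |A ∩ B| = 3; needs |A ∩ B| / |A| ≤ 2/5 — true.
(d) south: |A| = 7, |A ∩ B| = 4; needs |A ∖ B| = 3 — true.
(e) west: |A| = 7, |A ∩ B| = 6; needs |A ∖ B| = 1 — true.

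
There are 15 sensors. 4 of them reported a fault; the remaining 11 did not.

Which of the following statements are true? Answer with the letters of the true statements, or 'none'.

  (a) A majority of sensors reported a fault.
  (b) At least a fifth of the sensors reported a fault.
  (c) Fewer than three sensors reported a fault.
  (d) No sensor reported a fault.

|A| = 15, |A ∩ B| = 4, |A ∖ B| = 11.
(a) |A ∩ B| > |A ∖ B|: fails.
(b) |A ∩ B| / |A| ≥ 1/5: holds.
(c) |A ∩ B| < 3: fails.
(d) A ∩ B = ∅ (|A ∩ B| = 0): fails.

(b)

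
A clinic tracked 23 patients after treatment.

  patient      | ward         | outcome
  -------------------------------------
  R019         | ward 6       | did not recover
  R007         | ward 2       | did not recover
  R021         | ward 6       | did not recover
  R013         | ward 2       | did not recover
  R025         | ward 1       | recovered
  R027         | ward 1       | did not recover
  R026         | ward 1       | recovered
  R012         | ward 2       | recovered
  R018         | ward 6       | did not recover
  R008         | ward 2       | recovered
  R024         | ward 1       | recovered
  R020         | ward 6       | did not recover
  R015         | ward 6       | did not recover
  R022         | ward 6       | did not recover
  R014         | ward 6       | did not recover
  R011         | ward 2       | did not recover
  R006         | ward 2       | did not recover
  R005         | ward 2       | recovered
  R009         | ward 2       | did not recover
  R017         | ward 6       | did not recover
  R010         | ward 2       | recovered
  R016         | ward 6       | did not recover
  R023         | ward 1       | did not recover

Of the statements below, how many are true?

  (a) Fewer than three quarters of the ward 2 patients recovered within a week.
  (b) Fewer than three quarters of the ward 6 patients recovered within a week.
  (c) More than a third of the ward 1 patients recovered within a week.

(a) ward 2: |A| = 9, |A ∩ B| = 4; needs |A ∩ B| / |A| < 3/4 — true.
(b) ward 6: |A| = 9, |A ∩ B| = 0; needs |A ∩ B| / |A| < 3/4 — true.
(c) ward 1: |A| = 5, |A ∩ B| = 3; needs |A ∩ B| / |A| > 1/3 — true.

3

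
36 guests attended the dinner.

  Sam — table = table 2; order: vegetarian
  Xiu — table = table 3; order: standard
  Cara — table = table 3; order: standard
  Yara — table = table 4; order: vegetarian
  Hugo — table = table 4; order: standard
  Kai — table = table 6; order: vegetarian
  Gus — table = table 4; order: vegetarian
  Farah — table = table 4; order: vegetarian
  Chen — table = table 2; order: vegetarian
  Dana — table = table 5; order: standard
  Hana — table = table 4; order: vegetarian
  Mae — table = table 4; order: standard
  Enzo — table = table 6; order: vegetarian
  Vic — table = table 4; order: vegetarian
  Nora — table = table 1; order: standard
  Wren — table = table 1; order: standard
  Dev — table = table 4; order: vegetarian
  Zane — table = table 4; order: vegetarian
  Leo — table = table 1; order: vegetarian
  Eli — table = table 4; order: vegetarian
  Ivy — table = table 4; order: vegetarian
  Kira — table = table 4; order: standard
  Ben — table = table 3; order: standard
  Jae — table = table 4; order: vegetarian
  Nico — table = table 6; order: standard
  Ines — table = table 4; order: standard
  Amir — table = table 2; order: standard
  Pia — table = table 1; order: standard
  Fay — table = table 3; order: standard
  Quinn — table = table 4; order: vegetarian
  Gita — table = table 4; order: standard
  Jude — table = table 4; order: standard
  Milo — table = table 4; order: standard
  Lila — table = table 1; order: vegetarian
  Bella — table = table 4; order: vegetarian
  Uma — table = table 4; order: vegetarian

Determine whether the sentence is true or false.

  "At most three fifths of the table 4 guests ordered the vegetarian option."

False

The determiner here denotes the relation: |A ∩ B| / |A| ≤ 3/5.
|A| = 20, |A ∩ B| = 13, |A ∖ B| = 7.
|A ∩ B|/|A| = 13/20, so the statement is false.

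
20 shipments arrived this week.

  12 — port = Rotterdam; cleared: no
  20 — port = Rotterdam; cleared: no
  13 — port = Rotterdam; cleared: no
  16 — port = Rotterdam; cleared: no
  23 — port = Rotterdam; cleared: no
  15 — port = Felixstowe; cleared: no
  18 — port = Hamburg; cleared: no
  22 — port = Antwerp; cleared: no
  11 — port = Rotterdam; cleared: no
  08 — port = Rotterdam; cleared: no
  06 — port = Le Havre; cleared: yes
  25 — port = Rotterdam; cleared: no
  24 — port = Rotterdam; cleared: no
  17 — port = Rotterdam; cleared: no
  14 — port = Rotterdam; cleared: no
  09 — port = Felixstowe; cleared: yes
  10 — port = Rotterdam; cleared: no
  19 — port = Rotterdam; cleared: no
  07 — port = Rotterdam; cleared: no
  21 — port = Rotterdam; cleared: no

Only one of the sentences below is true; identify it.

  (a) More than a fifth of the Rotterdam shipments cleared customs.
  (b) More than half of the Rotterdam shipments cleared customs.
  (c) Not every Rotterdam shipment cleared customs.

(c)

|A| = 15, |A ∩ B| = 0, |A ∖ B| = 15.
(a) requires |A ∩ B| / |A| > 1/5: false.
(b) requires |A ∩ B| > |A ∖ B|: false.
(c) requires A ⊄ B (|A ∖ B| ≥ 1): true.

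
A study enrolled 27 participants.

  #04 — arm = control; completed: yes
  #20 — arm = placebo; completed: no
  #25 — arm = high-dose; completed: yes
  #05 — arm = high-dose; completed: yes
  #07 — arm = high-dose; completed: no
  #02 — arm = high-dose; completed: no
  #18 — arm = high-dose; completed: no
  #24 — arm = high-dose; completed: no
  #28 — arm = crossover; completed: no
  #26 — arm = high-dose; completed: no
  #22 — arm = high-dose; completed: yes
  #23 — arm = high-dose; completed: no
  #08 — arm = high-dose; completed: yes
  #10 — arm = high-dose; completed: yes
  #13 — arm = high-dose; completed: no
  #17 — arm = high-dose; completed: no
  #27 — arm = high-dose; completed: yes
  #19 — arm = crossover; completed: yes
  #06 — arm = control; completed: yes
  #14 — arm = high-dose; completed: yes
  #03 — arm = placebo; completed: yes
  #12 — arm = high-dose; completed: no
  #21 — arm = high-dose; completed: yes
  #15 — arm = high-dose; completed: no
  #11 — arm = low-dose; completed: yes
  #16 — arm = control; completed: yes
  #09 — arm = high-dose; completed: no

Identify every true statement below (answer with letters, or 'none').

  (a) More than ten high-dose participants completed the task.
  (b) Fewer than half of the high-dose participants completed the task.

(b)

|A| = 19, |A ∩ B| = 8, |A ∖ B| = 11.
(a) |A ∩ B| > 10: fails.
(b) |A ∩ B| < |A ∖ B|: holds.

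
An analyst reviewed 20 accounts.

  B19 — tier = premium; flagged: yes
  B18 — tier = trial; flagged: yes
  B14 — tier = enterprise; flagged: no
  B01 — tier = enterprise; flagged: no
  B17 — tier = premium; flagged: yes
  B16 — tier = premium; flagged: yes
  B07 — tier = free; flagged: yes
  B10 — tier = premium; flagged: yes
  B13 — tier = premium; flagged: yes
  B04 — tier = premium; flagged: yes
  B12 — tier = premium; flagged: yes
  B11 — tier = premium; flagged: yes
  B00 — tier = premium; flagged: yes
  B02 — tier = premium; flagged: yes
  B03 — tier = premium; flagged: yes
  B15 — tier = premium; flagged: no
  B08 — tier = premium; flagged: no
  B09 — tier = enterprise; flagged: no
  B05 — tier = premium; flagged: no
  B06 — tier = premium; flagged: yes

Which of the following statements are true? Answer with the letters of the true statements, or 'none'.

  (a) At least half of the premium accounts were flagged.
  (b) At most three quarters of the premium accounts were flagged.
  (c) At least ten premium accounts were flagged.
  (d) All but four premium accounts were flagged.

|A| = 15, |A ∩ B| = 12, |A ∖ B| = 3.
(a) |A ∩ B| ≥ |A ∖ B|: holds.
(b) |A ∩ B| / |A| ≤ 3/4: fails.
(c) |A ∩ B| ≥ 10: holds.
(d) |A ∖ B| = 4: fails.

(a), (c)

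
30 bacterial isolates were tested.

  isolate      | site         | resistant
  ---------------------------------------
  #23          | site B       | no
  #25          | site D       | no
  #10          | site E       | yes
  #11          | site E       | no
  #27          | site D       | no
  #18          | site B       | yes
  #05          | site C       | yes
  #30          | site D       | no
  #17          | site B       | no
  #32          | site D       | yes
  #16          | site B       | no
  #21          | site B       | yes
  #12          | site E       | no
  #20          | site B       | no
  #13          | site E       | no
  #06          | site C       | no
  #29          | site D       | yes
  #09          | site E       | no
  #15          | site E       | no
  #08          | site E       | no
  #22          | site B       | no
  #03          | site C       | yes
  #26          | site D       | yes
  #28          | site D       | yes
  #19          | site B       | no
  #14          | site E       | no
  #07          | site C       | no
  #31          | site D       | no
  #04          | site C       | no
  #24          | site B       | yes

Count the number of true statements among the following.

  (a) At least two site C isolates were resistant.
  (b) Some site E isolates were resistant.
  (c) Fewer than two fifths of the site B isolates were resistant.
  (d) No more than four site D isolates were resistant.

(a) site C: |A| = 5, |A ∩ B| = 2; needs |A ∩ B| ≥ 2 — true.
(b) site E: |A| = 8, |A ∩ B| = 1; needs A ∩ B ≠ ∅ (|A ∩ B| ≥ 1) — true.
(c) site B: |A| = 9, |A ∩ B| = 3; needs |A ∩ B| / |A| < 2/5 — true.
(d) site D: |A| = 8, |A ∩ B| = 4; needs |A ∩ B| ≤ 4 — true.

4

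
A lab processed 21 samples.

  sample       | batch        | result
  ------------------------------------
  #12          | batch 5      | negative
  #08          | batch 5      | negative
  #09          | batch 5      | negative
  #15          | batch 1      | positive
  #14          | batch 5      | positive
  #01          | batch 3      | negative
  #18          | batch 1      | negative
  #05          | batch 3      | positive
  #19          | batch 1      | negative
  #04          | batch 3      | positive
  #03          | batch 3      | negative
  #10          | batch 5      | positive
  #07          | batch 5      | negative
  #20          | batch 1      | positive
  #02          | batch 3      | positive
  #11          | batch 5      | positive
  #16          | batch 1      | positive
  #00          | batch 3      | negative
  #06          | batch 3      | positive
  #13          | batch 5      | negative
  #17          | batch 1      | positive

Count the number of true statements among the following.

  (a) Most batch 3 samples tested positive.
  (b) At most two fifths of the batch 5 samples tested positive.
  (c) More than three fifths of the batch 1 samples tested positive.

(a) batch 3: |A| = 7, |A ∩ B| = 4; needs |A ∩ B| > |A ∖ B| — true.
(b) batch 5: |A| = 8, |A ∩ B| = 3; needs |A ∩ B| / |A| ≤ 2/5 — true.
(c) batch 1: |A| = 6, |A ∩ B| = 4; needs |A ∩ B| / |A| > 3/5 — true.

3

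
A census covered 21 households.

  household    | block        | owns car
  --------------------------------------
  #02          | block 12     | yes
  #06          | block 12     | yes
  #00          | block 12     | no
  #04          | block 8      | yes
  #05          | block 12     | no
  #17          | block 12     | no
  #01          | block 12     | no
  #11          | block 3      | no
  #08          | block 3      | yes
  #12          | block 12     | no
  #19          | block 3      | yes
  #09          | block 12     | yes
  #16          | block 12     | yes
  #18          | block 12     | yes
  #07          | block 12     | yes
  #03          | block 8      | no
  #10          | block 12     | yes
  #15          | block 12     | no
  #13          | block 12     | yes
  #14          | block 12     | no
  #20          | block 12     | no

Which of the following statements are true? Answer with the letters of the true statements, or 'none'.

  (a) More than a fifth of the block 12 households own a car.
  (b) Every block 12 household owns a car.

(a)

|A| = 16, |A ∩ B| = 8, |A ∖ B| = 8.
(a) |A ∩ B| / |A| > 1/5: holds.
(b) A ⊆ B, i.e. every element of A is in B (|A ∖ B| = 0): fails.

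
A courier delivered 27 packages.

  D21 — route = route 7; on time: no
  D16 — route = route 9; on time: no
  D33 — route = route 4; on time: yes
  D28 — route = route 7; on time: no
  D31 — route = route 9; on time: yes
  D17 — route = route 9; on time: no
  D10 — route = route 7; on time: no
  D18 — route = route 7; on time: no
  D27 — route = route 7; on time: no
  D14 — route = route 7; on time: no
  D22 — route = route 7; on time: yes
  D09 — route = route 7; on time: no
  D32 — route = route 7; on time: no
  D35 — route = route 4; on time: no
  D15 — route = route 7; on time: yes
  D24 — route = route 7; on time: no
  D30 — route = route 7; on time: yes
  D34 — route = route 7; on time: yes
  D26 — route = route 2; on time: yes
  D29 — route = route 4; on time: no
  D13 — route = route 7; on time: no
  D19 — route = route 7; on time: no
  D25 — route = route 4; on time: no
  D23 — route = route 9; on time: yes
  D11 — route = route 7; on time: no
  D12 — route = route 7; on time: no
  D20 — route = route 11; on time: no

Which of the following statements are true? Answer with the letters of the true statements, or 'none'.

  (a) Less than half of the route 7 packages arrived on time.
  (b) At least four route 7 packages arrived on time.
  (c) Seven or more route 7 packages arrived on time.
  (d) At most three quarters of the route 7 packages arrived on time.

(a), (b), (d)

|A| = 17, |A ∩ B| = 4, |A ∖ B| = 13.
(a) |A ∩ B| < |A ∖ B|: holds.
(b) |A ∩ B| ≥ 4: holds.
(c) |A ∩ B| ≥ 7: fails.
(d) |A ∩ B| / |A| ≤ 3/4: holds.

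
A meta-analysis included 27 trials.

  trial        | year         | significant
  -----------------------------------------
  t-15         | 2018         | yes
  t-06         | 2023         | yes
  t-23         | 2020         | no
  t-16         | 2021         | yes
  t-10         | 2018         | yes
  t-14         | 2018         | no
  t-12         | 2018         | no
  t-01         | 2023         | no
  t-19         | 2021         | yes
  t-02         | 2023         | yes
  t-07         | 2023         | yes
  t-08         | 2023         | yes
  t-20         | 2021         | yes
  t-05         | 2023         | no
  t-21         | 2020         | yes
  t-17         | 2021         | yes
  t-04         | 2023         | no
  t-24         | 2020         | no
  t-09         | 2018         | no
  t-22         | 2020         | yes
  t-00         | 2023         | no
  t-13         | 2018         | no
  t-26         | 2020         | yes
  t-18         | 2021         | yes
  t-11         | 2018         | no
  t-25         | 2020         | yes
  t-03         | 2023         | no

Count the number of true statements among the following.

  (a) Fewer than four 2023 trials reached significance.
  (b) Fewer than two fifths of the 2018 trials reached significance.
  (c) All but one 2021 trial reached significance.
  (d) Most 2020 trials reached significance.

2

(a) 2023: |A| = 9, |A ∩ B| = 4; needs |A ∩ B| < 4 — false.
(b) 2018: |A| = 7, |A ∩ B| = 2; needs |A ∩ B| / |A| < 2/5 — true.
(c) 2021: |A| = 5, |A ∩ B| = 5; needs |A ∖ B| = 1 — false.
(d) 2020: |A| = 6, |A ∩ B| = 4; needs |A ∩ B| > |A ∖ B| — true.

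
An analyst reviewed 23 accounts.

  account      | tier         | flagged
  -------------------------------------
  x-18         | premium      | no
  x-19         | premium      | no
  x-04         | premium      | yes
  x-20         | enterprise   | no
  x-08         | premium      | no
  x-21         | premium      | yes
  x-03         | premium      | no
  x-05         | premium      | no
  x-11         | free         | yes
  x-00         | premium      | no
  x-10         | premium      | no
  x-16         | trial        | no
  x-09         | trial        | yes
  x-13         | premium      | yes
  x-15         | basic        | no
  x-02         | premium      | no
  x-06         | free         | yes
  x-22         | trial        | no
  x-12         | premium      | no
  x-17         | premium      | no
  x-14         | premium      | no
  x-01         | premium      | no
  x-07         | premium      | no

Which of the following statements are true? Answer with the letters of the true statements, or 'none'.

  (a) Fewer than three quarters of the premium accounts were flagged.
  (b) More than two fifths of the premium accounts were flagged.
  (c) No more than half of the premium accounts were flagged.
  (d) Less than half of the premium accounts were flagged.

|A| = 16, |A ∩ B| = 3, |A ∖ B| = 13.
(a) |A ∩ B| / |A| < 3/4: holds.
(b) |A ∩ B| / |A| > 2/5: fails.
(c) |A ∩ B| ≤ |A ∖ B|: holds.
(d) |A ∩ B| < |A ∖ B|: holds.

(a), (c), (d)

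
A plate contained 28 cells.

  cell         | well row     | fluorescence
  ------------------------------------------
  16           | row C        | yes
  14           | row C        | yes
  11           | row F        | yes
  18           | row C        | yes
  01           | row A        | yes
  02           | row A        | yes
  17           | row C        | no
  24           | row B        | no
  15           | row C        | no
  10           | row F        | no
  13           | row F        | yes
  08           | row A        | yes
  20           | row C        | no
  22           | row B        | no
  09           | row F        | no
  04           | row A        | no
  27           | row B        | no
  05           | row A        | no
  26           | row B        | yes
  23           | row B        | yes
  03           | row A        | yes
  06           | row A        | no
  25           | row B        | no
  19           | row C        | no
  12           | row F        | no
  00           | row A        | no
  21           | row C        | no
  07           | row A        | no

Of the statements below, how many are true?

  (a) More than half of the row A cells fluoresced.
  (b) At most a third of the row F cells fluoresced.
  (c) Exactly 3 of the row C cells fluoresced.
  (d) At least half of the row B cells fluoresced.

1

(a) row A: |A| = 9, |A ∩ B| = 4; needs |A ∩ B| > |A ∖ B| — false.
(b) row F: |A| = 5, |A ∩ B| = 2; needs |A ∩ B| / |A| ≤ 1/3 — false.
(c) row C: |A| = 8, |A ∩ B| = 3; needs |A ∩ B| = 3 — true.
(d) row B: |A| = 6, |A ∩ B| = 2; needs |A ∩ B| ≥ |A ∖ B| — false.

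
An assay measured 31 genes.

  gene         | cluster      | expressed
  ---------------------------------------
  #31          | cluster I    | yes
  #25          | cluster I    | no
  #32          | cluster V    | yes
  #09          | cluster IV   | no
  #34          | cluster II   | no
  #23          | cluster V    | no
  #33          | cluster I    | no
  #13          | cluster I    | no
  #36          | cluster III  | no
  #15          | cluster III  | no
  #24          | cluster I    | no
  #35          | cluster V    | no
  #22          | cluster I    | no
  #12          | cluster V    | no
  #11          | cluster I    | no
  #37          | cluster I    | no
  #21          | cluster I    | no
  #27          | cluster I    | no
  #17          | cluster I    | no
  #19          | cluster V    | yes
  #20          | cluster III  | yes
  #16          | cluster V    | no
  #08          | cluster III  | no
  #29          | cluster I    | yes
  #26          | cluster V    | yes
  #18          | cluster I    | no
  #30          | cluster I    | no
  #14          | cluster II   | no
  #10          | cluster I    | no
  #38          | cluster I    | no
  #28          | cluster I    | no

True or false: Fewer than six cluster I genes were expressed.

True

'Fewer than six cluster I genes were expressed' holds iff |A ∩ B| < 6.
|A| = 17, |A ∩ B| = 2, |A ∖ B| = 15.
|A ∩ B| = 2, so the statement is true.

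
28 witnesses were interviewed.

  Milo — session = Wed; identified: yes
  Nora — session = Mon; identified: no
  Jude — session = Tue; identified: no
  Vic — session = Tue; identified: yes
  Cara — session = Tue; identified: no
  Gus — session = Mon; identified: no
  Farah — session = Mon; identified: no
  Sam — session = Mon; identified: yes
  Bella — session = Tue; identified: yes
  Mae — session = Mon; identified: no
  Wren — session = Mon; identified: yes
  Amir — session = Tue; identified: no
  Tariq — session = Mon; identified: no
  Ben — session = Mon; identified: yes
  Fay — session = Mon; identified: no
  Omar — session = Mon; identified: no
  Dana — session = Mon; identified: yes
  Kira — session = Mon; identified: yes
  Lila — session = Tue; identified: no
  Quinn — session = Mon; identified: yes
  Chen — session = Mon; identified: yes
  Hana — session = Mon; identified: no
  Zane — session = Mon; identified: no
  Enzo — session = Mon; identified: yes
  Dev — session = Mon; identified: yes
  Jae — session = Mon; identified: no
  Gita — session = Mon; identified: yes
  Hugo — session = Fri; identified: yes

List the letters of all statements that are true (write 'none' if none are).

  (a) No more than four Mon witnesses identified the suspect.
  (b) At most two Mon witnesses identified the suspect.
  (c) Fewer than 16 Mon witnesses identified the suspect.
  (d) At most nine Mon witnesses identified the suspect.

|A| = 20, |A ∩ B| = 10, |A ∖ B| = 10.
(a) |A ∩ B| ≤ 4: fails.
(b) |A ∩ B| ≤ 2: fails.
(c) |A ∩ B| < 16: holds.
(d) |A ∩ B| ≤ 9: fails.

(c)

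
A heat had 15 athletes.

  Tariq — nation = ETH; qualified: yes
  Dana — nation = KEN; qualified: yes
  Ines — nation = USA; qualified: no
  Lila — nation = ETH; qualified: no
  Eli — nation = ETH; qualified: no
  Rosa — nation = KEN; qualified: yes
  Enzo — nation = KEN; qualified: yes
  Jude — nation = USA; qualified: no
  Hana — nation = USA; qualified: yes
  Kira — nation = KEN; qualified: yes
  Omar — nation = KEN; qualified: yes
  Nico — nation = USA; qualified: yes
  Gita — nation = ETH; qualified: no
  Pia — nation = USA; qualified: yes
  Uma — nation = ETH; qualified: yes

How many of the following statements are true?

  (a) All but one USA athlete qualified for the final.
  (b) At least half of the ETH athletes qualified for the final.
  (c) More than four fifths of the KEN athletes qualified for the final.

(a) USA: |A| = 5, |A ∩ B| = 3; needs |A ∖ B| = 1 — false.
(b) ETH: |A| = 5, |A ∩ B| = 2; needs |A ∩ B| ≥ |A ∖ B| — false.
(c) KEN: |A| = 5, |A ∩ B| = 5; needs |A ∩ B| / |A| > 4/5 — true.

1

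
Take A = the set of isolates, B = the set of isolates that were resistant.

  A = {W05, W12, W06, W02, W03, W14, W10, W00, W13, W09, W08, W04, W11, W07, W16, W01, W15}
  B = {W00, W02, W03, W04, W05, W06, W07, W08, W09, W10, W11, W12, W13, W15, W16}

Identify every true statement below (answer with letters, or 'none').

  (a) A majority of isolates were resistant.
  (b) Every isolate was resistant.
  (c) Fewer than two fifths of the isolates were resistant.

|A| = 17, |A ∩ B| = 15, |A ∖ B| = 2.
(a) |A ∩ B| > |A ∖ B|: holds.
(b) A ⊆ B, i.e. every element of A is in B (|A ∖ B| = 0): fails.
(c) |A ∩ B| / |A| < 2/5: fails.

(a)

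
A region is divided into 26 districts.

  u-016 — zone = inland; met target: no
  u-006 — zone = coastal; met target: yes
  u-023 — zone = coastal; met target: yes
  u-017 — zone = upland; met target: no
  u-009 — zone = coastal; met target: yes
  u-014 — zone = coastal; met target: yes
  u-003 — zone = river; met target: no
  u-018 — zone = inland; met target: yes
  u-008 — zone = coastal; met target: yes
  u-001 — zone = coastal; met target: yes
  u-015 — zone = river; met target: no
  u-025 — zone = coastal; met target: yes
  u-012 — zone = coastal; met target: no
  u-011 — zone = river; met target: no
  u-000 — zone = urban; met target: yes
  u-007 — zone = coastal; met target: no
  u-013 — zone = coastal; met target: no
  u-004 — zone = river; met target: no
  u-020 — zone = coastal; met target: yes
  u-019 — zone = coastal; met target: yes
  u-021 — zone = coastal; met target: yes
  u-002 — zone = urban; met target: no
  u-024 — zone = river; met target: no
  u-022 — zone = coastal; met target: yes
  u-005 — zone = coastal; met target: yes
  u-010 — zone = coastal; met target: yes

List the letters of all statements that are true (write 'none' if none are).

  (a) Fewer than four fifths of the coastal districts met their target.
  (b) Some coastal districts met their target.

|A| = 16, |A ∩ B| = 13, |A ∖ B| = 3.
(a) |A ∩ B| / |A| < 4/5: fails.
(b) A ∩ B ≠ ∅ (|A ∩ B| ≥ 1): holds.

(b)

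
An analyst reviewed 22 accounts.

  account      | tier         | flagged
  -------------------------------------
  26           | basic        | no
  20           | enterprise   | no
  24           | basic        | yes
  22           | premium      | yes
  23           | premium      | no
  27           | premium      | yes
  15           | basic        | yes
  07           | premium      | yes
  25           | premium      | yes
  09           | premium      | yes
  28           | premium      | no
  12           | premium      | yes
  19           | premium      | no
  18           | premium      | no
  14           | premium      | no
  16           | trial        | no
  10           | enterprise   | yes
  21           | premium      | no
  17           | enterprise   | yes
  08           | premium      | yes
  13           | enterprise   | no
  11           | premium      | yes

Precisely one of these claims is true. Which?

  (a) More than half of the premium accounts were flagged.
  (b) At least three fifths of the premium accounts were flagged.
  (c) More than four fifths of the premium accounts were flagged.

(a)

|A| = 14, |A ∩ B| = 8, |A ∖ B| = 6.
(a) requires |A ∩ B| > |A ∖ B|: true.
(b) requires |A ∩ B| / |A| ≥ 3/5: false.
(c) requires |A ∩ B| / |A| > 4/5: false.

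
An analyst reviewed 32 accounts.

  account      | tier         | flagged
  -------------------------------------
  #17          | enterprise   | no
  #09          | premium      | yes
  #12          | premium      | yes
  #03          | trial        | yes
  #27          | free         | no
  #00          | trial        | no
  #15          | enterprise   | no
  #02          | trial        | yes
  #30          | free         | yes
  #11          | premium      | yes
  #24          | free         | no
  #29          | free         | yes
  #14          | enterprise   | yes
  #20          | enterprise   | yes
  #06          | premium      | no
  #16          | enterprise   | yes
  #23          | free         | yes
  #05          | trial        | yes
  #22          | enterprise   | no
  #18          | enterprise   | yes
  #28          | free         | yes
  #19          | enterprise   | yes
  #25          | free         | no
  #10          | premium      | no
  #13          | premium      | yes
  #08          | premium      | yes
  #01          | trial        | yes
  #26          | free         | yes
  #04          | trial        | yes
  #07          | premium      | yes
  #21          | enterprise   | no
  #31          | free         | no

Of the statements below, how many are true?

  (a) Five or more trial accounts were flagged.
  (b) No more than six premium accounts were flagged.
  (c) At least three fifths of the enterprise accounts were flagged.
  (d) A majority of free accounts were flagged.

3

(a) trial: |A| = 6, |A ∩ B| = 5; needs |A ∩ B| ≥ 5 — true.
(b) premium: |A| = 8, |A ∩ B| = 6; needs |A ∩ B| ≤ 6 — true.
(c) enterprise: |A| = 9, |A ∩ B| = 5; needs |A ∩ B| / |A| ≥ 3/5 — false.
(d) free: |A| = 9, |A ∩ B| = 5; needs |A ∩ B| > |A ∖ B| — true.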